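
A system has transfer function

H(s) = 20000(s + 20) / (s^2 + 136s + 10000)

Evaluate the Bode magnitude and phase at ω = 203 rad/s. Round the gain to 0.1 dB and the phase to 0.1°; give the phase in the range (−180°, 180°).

At s = jω = j203:
zero (s+20): 20 + j203 → |·| = √(20²+203²) = √41609 ≈ 203.98, ∠ = arctan(203/20) ≈ 84.37°
quadratic: (j203)² + 136·j203 + 10000 = -31209 + j27608 → |·| ≈ 41668, ∠ ≈ 138.50°
|H| = 20000 · 203.98 / 41668 ≈ 97.907
Gain = 20 log₁₀(97.907) ≈ 39.82 dB
∠H = 84.37° − 138.50° = -54.13°

39.8 dB, -54.1°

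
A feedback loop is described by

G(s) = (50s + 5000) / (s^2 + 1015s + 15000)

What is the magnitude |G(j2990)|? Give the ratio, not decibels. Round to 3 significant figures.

Substitute s = j2990:
Numerator: 50(j2990) + 5000 = 5000 + j149500
Denominator: (j2990)^2 + 1015(j2990) + 15000 = -8925100 + j3034850
|N| = √(5000² + 149500²) ≈ 1.4958e+05, ∠N ≈ 88.08°
|D| = √(8925100² + 3034850²) ≈ 9.427e+06, ∠D ≈ 161.22°
|G| = 1.4958e+05 / 9.427e+06 ≈ 0.015867

0.0159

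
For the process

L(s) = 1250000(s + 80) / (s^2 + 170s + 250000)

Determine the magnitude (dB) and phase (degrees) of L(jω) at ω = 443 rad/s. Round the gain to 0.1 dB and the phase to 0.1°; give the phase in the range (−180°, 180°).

75.7 dB, 25.3°

At s = jω = j443:
zero (s+80): 80 + j443 → |·| = √(80²+443²) = √202649 ≈ 450.17, ∠ = arctan(443/80) ≈ 79.76°
quadratic: (j443)² + 170·j443 + 250000 = 53751 + j75310 → |·| ≈ 92524, ∠ ≈ 54.48°
|L| = 1250000 · 450.17 / 92524 ≈ 6081.8
Gain = 20 log₁₀(6081.8) ≈ 75.68 dB
∠L = 79.76° − 54.48° = 25.28°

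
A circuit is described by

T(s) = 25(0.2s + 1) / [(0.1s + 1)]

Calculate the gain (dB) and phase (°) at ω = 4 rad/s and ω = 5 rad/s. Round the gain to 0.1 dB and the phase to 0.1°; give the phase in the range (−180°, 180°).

At ω = 4 rad/s:
zero (1 + j4·0.2) = 1 + j0.8 → |·| ≈ 1.2806, ∠ ≈ 38.66°
pole (1 + j4·0.1) = 1 + j0.4 → |·| ≈ 1.077, ∠ ≈ 21.80°
|T| = 25 · 1.2806 / (1.077) ≈ 29.726
Gain = 20 log₁₀(29.726) ≈ 29.46 dB
∠T = (38.66°) − (21.80°) = 16.86°

At ω = 5 rad/s:
zero (1 + j5·0.2) = 1 + j1 → |·| ≈ 1.4142, ∠ ≈ 45.00°
pole (1 + j5·0.1) = 1 + j0.5 → |·| ≈ 1.118, ∠ ≈ 26.57°
|T| = 25 · 1.4142 / (1.118) ≈ 31.623
Gain = 20 log₁₀(31.623) ≈ 30.00 dB
∠T = (45.00°) − (26.57°) = 18.43°

ω = 4: 29.5 dB, 16.9°; ω = 5: 30.0 dB, 18.4°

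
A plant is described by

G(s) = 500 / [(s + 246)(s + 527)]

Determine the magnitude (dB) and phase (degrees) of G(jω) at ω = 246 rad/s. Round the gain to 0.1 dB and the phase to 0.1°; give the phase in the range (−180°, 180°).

At s = jω = j246:
pole (s+246): 246 + j246 → |·| = √(246²+246²) = √121032 ≈ 347.9, ∠ = arctan(246/246) ≈ 45.00°
pole (s+527): 527 + j246 → |·| = √(527²+246²) = √338245 ≈ 581.59, ∠ = arctan(246/527) ≈ 25.02°
|G| = 500 / 2.0234e+05 ≈ 0.0024711
Gain = 20 log₁₀(0.0024711) ≈ -52.14 dB
∠G = 0.00° − 70.02° = -70.02°

-52.1 dB, -70.0°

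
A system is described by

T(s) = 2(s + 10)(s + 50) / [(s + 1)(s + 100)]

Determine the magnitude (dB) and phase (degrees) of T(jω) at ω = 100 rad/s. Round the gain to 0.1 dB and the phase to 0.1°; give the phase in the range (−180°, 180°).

At s = jω = j100:
zero (s+10): 10 + j100 → |·| = √(10²+100²) = √10100 ≈ 100.5, ∠ = arctan(100/10) ≈ 84.29°
zero (s+50): 50 + j100 → |·| = √(50²+100²) = √12500 ≈ 111.8, ∠ = arctan(100/50) ≈ 63.43°
pole (s+1): 1 + j100 → |·| = √(1²+100²) = √10001 ≈ 100, ∠ = arctan(100/1) ≈ 89.43°
pole (s+100): 100 + j100 → |·| = √(100²+100²) = √20000 ≈ 141.42, ∠ = arctan(100/100) ≈ 45.00°
|T| = 2 · 11236 / 14142 ≈ 1.589
Gain = 20 log₁₀(1.589) ≈ 4.02 dB
∠T = 147.72° − 134.43° = 13.29°

4.0 dB, 13.3°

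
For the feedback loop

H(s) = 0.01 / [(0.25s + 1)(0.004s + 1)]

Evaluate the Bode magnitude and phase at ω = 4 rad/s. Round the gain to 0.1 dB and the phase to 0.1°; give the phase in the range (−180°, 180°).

At ω = 4 rad/s:
pole (1 + j4·0.25) = 1 + j1 → |·| ≈ 1.4142, ∠ ≈ 45.00°
pole (1 + j4·0.004) = 1 + j0.016 → |·| ≈ 1.0001, ∠ ≈ 0.92°
|H| = 0.01 · 1 / (1.4142 · 1.0001) ≈ 0.0070704
Gain = 20 log₁₀(0.0070704) ≈ -43.01 dB
∠H = (0°) − (45.00° + 0.92°) = -45.92°

-43.0 dB, -45.9°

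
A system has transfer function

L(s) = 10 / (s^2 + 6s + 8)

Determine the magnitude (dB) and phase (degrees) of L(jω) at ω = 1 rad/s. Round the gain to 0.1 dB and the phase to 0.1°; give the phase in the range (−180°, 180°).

Substitute s = j1:
Numerator: 10 = 10 + j0
Denominator: (j1)^2 + 6(j1) + 8 = 7 + j6
|N| = √(10² + 0²) ≈ 10, ∠N ≈ 0.00°
|D| = √(7² + 6²) ≈ 9.2195, ∠D ≈ 40.60°
|L| = 10 / 9.2195 ≈ 1.0847
Gain = 20 log₁₀(1.0847) ≈ 0.71 dB
∠L = 0.00° − 40.60° = -40.60°

0.7 dB, -40.6°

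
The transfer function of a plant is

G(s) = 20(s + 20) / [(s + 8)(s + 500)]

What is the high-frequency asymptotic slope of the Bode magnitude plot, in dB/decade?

-20 dB/decade

Each pole contributes −20 dB/decade at high frequency; each zero contributes +20 dB/decade.
Net: 1 zero(s) − 2 pole(s) → -20 dB/decade.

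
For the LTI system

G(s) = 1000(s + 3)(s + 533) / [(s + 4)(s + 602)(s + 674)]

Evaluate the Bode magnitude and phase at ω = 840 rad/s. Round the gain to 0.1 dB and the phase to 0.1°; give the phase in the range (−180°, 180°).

-1.0 dB, -48.0°

At s = jω = j840:
zero (s+3): 3 + j840 → |·| = √(3²+840²) = √705609 ≈ 840.01, ∠ = arctan(840/3) ≈ 89.80°
zero (s+533): 533 + j840 → |·| = √(533²+840²) = √989689 ≈ 994.83, ∠ = arctan(840/533) ≈ 57.60°
pole (s+4): 4 + j840 → |·| = √(4²+840²) = √705616 ≈ 840.01, ∠ = arctan(840/4) ≈ 89.73°
pole (s+602): 602 + j840 → |·| = √(602²+840²) = √1068004 ≈ 1033.4, ∠ = arctan(840/602) ≈ 54.37°
pole (s+674): 674 + j840 → |·| = √(674²+840²) = √1159876 ≈ 1077, ∠ = arctan(840/674) ≈ 51.26°
|G| = 1000 · 8.3567e+05 / 9.3491e+08 ≈ 0.89385
Gain = 20 log₁₀(0.89385) ≈ -0.97 dB
∠G = 147.40° − 195.36° = -47.96°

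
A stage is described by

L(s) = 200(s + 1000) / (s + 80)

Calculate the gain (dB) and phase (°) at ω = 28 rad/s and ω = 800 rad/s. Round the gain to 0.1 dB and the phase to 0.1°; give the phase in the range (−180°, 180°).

ω = 28: 67.5 dB, -17.7°; ω = 800: 50.1 dB, -45.6°

At s = jω = j28:
zero (s+1000): 1000 + j28 → |·| = √(1000²+28²) = √1000784 ≈ 1000.4, ∠ = arctan(28/1000) ≈ 1.60°
pole (s+80): 80 + j28 → |·| = √(80²+28²) = √7184 ≈ 84.758, ∠ = arctan(28/80) ≈ 19.29°
|L| = 200 · 1000.4 / 84.758 ≈ 2360.6
Gain = 20 log₁₀(2360.6) ≈ 67.46 dB
∠L = 1.60° − 19.29° = -17.69°

At s = jω = j800:
zero (s+1000): 1000 + j800 → |·| = √(1000²+800²) = √1640000 ≈ 1280.6, ∠ = arctan(800/1000) ≈ 38.66°
pole (s+80): 80 + j800 → |·| = √(80²+800²) = √646400 ≈ 803.99, ∠ = arctan(800/80) ≈ 84.29°
|L| = 200 · 1280.6 / 803.99 ≈ 318.56
Gain = 20 log₁₀(318.56) ≈ 50.06 dB
∠L = 38.66° − 84.29° = -45.63°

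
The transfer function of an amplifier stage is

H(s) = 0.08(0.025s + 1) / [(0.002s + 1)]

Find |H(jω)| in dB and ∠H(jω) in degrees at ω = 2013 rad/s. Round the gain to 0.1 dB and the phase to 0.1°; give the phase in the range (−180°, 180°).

At ω = 2013 rad/s:
zero (1 + j2013·0.025) = 1 + j50.325 → |·| ≈ 50.335, ∠ ≈ 88.86°
pole (1 + j2013·0.002) = 1 + j4.026 → |·| ≈ 4.1483, ∠ ≈ 76.05°
|H| = 0.08 · 50.335 / (4.1483) ≈ 0.97071
Gain = 20 log₁₀(0.97071) ≈ -0.26 dB
∠H = (88.86°) − (76.05°) = 12.81°

-0.3 dB, 12.8°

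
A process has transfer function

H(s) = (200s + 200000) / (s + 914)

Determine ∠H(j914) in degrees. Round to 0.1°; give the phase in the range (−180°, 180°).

Substitute s = j914:
Numerator: 200(j914) + 200000 = 200000 + j182800
Denominator: (j914) + 914 = 914 + j914
|N| = √(200000² + 182800²) ≈ 2.7095e+05, ∠N ≈ 42.43°
|D| = √(914² + 914²) ≈ 1292.6, ∠D ≈ 45.00°
∠H = 42.43° − 45.00° = -2.57°

-2.6°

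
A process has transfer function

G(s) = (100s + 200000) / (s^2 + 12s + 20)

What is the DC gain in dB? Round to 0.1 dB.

G(0) = 200000 / 20 = 10000
20 log₁₀(10000) ≈ 80.00 dB

80.0 dB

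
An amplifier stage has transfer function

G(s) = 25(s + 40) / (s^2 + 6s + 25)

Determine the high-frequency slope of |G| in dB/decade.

-20 dB/decade

Each pole contributes −20 dB/decade at high frequency; each zero contributes +20 dB/decade.
Net: 1 zero(s) − 2 pole(s) → -20 dB/decade.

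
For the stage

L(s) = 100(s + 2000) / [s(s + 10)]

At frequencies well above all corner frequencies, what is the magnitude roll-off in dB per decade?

Each pole contributes −20 dB/decade at high frequency; each zero contributes +20 dB/decade.
Net: 1 zero(s) − 2 pole(s) → -20 dB/decade.

-20 dB/decade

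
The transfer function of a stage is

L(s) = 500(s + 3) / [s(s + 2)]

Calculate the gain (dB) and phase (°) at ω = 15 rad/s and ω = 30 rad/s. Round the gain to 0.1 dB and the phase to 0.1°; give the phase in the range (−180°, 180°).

ω = 15: 30.6 dB, -93.7°; ω = 30: 24.5 dB, -91.9°

At s = jω = j15:
zero (s+3): 3 + j15 → |·| = √(3²+15²) = √234 ≈ 15.297, ∠ = arctan(15/3) ≈ 78.69°
pole (s+2): 2 + j15 → |·| = √(2²+15²) = √229 ≈ 15.133, ∠ = arctan(15/2) ≈ 82.41°
pole at origin: |s| = 15, ∠ = 90.00° (in denominator)
|L| = 500 · 15.297 / 226.99 ≈ 33.695
Gain = 20 log₁₀(33.695) ≈ 30.55 dB
∠L = 78.69° − 172.41° = -93.72°

At s = jω = j30:
zero (s+3): 3 + j30 → |·| = √(3²+30²) = √909 ≈ 30.15, ∠ = arctan(30/3) ≈ 84.29°
pole (s+2): 2 + j30 → |·| = √(2²+30²) = √904 ≈ 30.067, ∠ = arctan(30/2) ≈ 86.19°
pole at origin: |s| = 30, ∠ = 90.00° (in denominator)
|L| = 500 · 30.15 / 902.01 ≈ 16.713
Gain = 20 log₁₀(16.713) ≈ 24.46 dB
∠L = 84.29° − 176.19° = -91.90°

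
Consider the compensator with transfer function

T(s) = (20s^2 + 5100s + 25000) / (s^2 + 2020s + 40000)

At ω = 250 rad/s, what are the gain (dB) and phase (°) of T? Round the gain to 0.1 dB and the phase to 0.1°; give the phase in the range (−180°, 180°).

10.9 dB, 41.3°

Substitute s = j250:
Numerator: 20(j250)^2 + 5100(j250) + 25000 = -1225000 + j1275000
Denominator: (j250)^2 + 2020(j250) + 40000 = -22500 + j505000
|N| = √(1225000² + 1275000²) ≈ 1.7681e+06, ∠N ≈ 133.85°
|D| = √(22500² + 505000²) ≈ 5.055e+05, ∠D ≈ 92.55°
|T| = 1.7681e+06 / 5.055e+05 ≈ 3.4977
Gain = 20 log₁₀(3.4977) ≈ 10.88 dB
∠T = 133.85° − 92.55° = 41.30°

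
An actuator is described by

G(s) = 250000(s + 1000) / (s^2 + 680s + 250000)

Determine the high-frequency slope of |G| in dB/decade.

-20 dB/decade

Each pole contributes −20 dB/decade at high frequency; each zero contributes +20 dB/decade.
Net: 1 zero(s) − 2 pole(s) → -20 dB/decade.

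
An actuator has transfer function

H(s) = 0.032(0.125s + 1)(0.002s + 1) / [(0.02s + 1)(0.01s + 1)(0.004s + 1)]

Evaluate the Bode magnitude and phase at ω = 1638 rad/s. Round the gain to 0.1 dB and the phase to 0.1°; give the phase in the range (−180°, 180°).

-44.0 dB, -93.3°

At ω = 1638 rad/s:
zero (1 + j1638·0.125) = 1 + j204.75 → |·| ≈ 204.75, ∠ ≈ 89.72°
zero (1 + j1638·0.002) = 1 + j3.276 → |·| ≈ 3.4252, ∠ ≈ 73.03°
pole (1 + j1638·0.02) = 1 + j32.76 → |·| ≈ 32.775, ∠ ≈ 88.25°
pole (1 + j1638·0.01) = 1 + j16.38 → |·| ≈ 16.41, ∠ ≈ 86.51°
pole (1 + j1638·0.004) = 1 + j6.552 → |·| ≈ 6.6279, ∠ ≈ 81.32°
|H| = 0.032 · 204.75 · 3.4252 / (32.775 · 16.41 · 6.6279) ≈ 0.0062955
Gain = 20 log₁₀(0.0062955) ≈ -44.02 dB
∠H = (89.72° + 73.03°) − (88.25° + 86.51° + 81.32°) = -93.33°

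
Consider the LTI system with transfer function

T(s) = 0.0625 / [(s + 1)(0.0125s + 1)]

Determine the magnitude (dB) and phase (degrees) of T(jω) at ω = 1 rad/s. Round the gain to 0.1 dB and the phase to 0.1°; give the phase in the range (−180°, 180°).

At ω = 1 rad/s:
pole (1 + j1·1) = 1 + j1 → |·| ≈ 1.4142, ∠ ≈ 45.00°
pole (1 + j1·0.0125) = 1 + j0.0125 → |·| ≈ 1.0001, ∠ ≈ 0.72°
|T| = 0.0625 · 1 / (1.4142 · 1.0001) ≈ 0.04419
Gain = 20 log₁₀(0.04419) ≈ -27.09 dB
∠T = (0°) − (45.00° + 0.72°) = -45.72°

-27.1 dB, -45.7°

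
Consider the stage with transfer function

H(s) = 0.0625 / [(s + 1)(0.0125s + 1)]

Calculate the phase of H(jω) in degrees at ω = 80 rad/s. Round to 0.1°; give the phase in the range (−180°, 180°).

At ω = 80 rad/s:
pole (1 + j80·1) = 1 + j80 → |·| ≈ 80.006, ∠ ≈ 89.28°
pole (1 + j80·0.0125) = 1 + j1 → |·| ≈ 1.4142, ∠ ≈ 45.00°
∠H = (0°) − (89.28° + 45.00°) = -134.28°

-134.3°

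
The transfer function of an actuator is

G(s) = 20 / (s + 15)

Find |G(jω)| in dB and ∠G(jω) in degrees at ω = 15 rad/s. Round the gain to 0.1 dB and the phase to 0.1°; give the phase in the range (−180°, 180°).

-0.5 dB, -45.0°

At s = jω = j15:
pole (s+15): 15 + j15 → |·| = √(15²+15²) = √450 ≈ 21.213, ∠ = arctan(15/15) ≈ 45.00°
|G| = 20 / 21.213 ≈ 0.94282
Gain = 20 log₁₀(0.94282) ≈ -0.51 dB
∠G = 0.00° − 45.00° = -45.00°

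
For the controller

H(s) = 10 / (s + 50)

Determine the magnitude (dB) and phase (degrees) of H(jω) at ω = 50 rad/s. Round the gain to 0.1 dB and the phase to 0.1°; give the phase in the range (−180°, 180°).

Substitute s = j50:
Numerator: 10 = 10 + j0
Denominator: (j50) + 50 = 50 + j50
|N| = √(10² + 0²) ≈ 10, ∠N ≈ 0.00°
|D| = √(50² + 50²) ≈ 70.711, ∠D ≈ 45.00°
|H| = 10 / 70.711 ≈ 0.14142
Gain = 20 log₁₀(0.14142) ≈ -16.99 dB
∠H = 0.00° − 45.00° = -45.00°

-17.0 dB, -45.0°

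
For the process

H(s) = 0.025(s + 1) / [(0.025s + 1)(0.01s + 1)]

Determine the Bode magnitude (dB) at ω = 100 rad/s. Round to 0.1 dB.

At ω = 100 rad/s:
zero (1 + j100·1) = 1 + j100 → |·| ≈ 100, ∠ ≈ 89.43°
pole (1 + j100·0.025) = 1 + j2.5 → |·| ≈ 2.6926, ∠ ≈ 68.20°
pole (1 + j100·0.01) = 1 + j1 → |·| ≈ 1.4142, ∠ ≈ 45.00°
|H| = 0.025 · 100 / (2.6926 · 1.4142) ≈ 0.65653
Gain = 20 log₁₀(0.65653) ≈ -3.65 dB

-3.7 dB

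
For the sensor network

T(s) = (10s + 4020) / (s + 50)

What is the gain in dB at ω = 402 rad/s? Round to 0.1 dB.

Substitute s = j402:
Numerator: 10(j402) + 4020 = 4020 + j4020
Denominator: (j402) + 50 = 50 + j402
|N| = √(4020² + 4020²) ≈ 5685.1, ∠N ≈ 45.00°
|D| = √(50² + 402²) ≈ 405.1, ∠D ≈ 82.91°
|T| = 5685.1 / 405.1 ≈ 14.034
Gain = 20 log₁₀(14.034) ≈ 22.94 dB

22.9 dB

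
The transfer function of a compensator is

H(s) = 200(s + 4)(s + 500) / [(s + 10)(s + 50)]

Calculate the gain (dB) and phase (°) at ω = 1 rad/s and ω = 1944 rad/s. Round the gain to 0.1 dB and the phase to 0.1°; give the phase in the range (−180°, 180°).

ω = 1: 58.3 dB, 7.3°; ω = 1944: 46.3 dB, -12.8°

At s = jω = j1:
zero (s+4): 4 + j1 → |·| = √(4²+1²) = √17 ≈ 4.1231, ∠ = arctan(1/4) ≈ 14.04°
zero (s+500): 500 + j1 → |·| = √(500²+1²) = √250001 ≈ 500, ∠ = arctan(1/500) ≈ 0.11°
pole (s+10): 10 + j1 → |·| = √(10²+1²) = √101 ≈ 10.05, ∠ = arctan(1/10) ≈ 5.71°
pole (s+50): 50 + j1 → |·| = √(50²+1²) = √2501 ≈ 50.01, ∠ = arctan(1/50) ≈ 1.15°
|H| = 200 · 2061.6 / 502.6 ≈ 820.37
Gain = 20 log₁₀(820.37) ≈ 58.28 dB
∠H = 14.15° − 6.86° = 7.29°

At s = jω = j1944:
zero (s+4): 4 + j1944 → |·| = √(4²+1944²) = √3779152 ≈ 1944, ∠ = arctan(1944/4) ≈ 89.88°
zero (s+500): 500 + j1944 → |·| = √(500²+1944²) = √4029136 ≈ 2007.3, ∠ = arctan(1944/500) ≈ 75.58°
pole (s+10): 10 + j1944 → |·| = √(10²+1944²) = √3779236 ≈ 1944, ∠ = arctan(1944/10) ≈ 89.71°
pole (s+50): 50 + j1944 → |·| = √(50²+1944²) = √3781636 ≈ 1944.6, ∠ = arctan(1944/50) ≈ 88.53°
|H| = 200 · 3.9022e+06 / 3.7803e+06 ≈ 206.45
Gain = 20 log₁₀(206.45) ≈ 46.30 dB
∠H = 165.46° − 178.24° = -12.78°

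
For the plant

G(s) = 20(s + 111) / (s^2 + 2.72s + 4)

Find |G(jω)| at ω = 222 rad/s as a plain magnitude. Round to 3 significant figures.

At s = jω = j222:
zero (s+111): 111 + j222 → |·| = √(111²+222²) = √61605 ≈ 248.2, ∠ = arctan(222/111) ≈ 63.43°
quadratic: (j222)² + 2.72·j222 + 4 = -49280 + j603.84 → |·| ≈ 49284, ∠ ≈ 179.30°
|G| = 20 · 248.2 / 49284 ≈ 0.10072

0.101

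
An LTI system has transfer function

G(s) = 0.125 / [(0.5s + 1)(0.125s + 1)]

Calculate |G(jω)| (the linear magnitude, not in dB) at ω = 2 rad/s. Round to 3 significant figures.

0.0857

At ω = 2 rad/s:
pole (1 + j2·0.5) = 1 + j1 → |·| ≈ 1.4142, ∠ ≈ 45.00°
pole (1 + j2·0.125) = 1 + j0.25 → |·| ≈ 1.0308, ∠ ≈ 14.04°
|G| = 0.125 · 1 / (1.4142 · 1.0308) ≈ 0.085748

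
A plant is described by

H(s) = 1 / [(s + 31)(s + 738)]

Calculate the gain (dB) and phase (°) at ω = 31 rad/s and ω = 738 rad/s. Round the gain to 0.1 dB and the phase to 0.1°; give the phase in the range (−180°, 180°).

ω = 31: -90.2 dB, -47.4°; ω = 738: -117.7 dB, -132.6°

At s = jω = j31:
pole (s+31): 31 + j31 → |·| = √(31²+31²) = √1922 ≈ 43.841, ∠ = arctan(31/31) ≈ 45.00°
pole (s+738): 738 + j31 → |·| = √(738²+31²) = √545605 ≈ 738.65, ∠ = arctan(31/738) ≈ 2.41°
|H| = 1 / 32383 ≈ 3.088e-05
Gain = 20 log₁₀(3.088e-05) ≈ -90.21 dB
∠H = 0.00° − 47.41° = -47.41°

At s = jω = j738:
pole (s+31): 31 + j738 → |·| = √(31²+738²) = √545605 ≈ 738.65, ∠ = arctan(738/31) ≈ 87.59°
pole (s+738): 738 + j738 → |·| = √(738²+738²) = √1089288 ≈ 1043.7, ∠ = arctan(738/738) ≈ 45.00°
|H| = 1 / 7.7093e+05 ≈ 1.2971e-06
Gain = 20 log₁₀(1.2971e-06) ≈ -117.74 dB
∠H = 0.00° − 132.59° = -132.59°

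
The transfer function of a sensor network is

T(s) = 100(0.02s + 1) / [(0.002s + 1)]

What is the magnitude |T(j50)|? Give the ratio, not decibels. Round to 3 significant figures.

141

At ω = 50 rad/s:
zero (1 + j50·0.02) = 1 + j1 → |·| ≈ 1.4142, ∠ ≈ 45.00°
pole (1 + j50·0.002) = 1 + j0.1 → |·| ≈ 1.005, ∠ ≈ 5.71°
|T| = 100 · 1.4142 / (1.005) ≈ 140.72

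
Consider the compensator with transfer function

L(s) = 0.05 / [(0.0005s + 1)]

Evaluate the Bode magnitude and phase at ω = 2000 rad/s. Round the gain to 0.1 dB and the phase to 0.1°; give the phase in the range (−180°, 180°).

-29.0 dB, -45.0°

At ω = 2000 rad/s:
pole (1 + j2000·0.0005) = 1 + j1 → |·| ≈ 1.4142, ∠ ≈ 45.00°
|L| = 0.05 · 1 / (1.4142) ≈ 0.035356
Gain = 20 log₁₀(0.035356) ≈ -29.03 dB
∠L = (0°) − (45.00°) = -45.00°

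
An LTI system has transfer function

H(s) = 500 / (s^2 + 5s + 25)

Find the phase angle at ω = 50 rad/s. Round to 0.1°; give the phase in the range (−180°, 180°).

At s = jω = j50:
quadratic: (j50)² + 5·j50 + 25 = -2475 + j250 → |·| ≈ 2487.6, ∠ ≈ 174.23°
∠H = 0.00° − 174.23° = -174.23°

-174.2°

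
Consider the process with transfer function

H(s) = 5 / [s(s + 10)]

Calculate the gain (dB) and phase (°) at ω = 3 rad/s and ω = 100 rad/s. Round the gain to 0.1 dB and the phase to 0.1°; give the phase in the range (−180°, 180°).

ω = 3: -15.9 dB, -106.7°; ω = 100: -66.1 dB, -174.3°

At s = jω = j3:
pole (s+10): 10 + j3 → |·| = √(10²+3²) = √109 ≈ 10.44, ∠ = arctan(3/10) ≈ 16.70°
pole at origin: |s| = 3, ∠ = 90.00° (in denominator)
|H| = 5 / 31.32 ≈ 0.15964
Gain = 20 log₁₀(0.15964) ≈ -15.94 dB
∠H = 0.00° − 106.70° = -106.70°

At s = jω = j100:
pole (s+10): 10 + j100 → |·| = √(10²+100²) = √10100 ≈ 100.5, ∠ = arctan(100/10) ≈ 84.29°
pole at origin: |s| = 100, ∠ = 90.00° (in denominator)
|H| = 5 / 10050 ≈ 0.00049751
Gain = 20 log₁₀(0.00049751) ≈ -66.06 dB
∠H = 0.00° − 174.29° = -174.29°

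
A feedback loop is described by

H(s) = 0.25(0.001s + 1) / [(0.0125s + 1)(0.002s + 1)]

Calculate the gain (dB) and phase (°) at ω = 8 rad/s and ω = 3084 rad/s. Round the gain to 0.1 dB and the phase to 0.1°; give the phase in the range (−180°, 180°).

ω = 8: -12.1 dB, -6.2°; ω = 3084: -49.5 dB, -97.3°

At ω = 8 rad/s:
zero (1 + j8·0.001) = 1 + j0.008 → |·| ≈ 1, ∠ ≈ 0.46°
pole (1 + j8·0.0125) = 1 + j0.1 → |·| ≈ 1.005, ∠ ≈ 5.71°
pole (1 + j8·0.002) = 1 + j0.016 → |·| ≈ 1.0001, ∠ ≈ 0.92°
|H| = 0.25 · 1 / (1.005 · 1.0001) ≈ 0.24873
Gain = 20 log₁₀(0.24873) ≈ -12.09 dB
∠H = (0.46°) − (5.71° + 0.92°) = -6.17°

At ω = 3084 rad/s:
zero (1 + j3084·0.001) = 1 + j3.084 → |·| ≈ 3.2421, ∠ ≈ 72.03°
pole (1 + j3084·0.0125) = 1 + j38.55 → |·| ≈ 38.563, ∠ ≈ 88.51°
pole (1 + j3084·0.002) = 1 + j6.168 → |·| ≈ 6.2485, ∠ ≈ 80.79°
|H| = 0.25 · 3.2421 / (38.563 · 6.2485) ≈ 0.0033637
Gain = 20 log₁₀(0.0033637) ≈ -49.46 dB
∠H = (72.03°) − (88.51° + 80.79°) = -97.27°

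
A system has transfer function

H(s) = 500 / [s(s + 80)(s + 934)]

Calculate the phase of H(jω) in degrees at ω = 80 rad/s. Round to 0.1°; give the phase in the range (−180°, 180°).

-139.9°

At s = jω = j80:
pole (s+80): 80 + j80 → |·| = √(80²+80²) = √12800 ≈ 113.14, ∠ = arctan(80/80) ≈ 45.00°
pole (s+934): 934 + j80 → |·| = √(934²+80²) = √878756 ≈ 937.42, ∠ = arctan(80/934) ≈ 4.90°
pole at origin: |s| = 80, ∠ = 90.00° (in denominator)
∠H = 0.00° − 139.90° = -139.90°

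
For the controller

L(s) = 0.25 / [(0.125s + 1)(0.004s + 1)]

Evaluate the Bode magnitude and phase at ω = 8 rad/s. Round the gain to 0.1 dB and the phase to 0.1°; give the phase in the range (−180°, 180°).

At ω = 8 rad/s:
pole (1 + j8·0.125) = 1 + j1 → |·| ≈ 1.4142, ∠ ≈ 45.00°
pole (1 + j8·0.004) = 1 + j0.032 → |·| ≈ 1.0005, ∠ ≈ 1.83°
|L| = 0.25 · 1 / (1.4142 · 1.0005) ≈ 0.17669
Gain = 20 log₁₀(0.17669) ≈ -15.06 dB
∠L = (0°) − (45.00° + 1.83°) = -46.83°

-15.1 dB, -46.8°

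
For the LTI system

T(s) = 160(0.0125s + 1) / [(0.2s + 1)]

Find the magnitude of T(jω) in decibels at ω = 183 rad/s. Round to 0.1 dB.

At ω = 183 rad/s:
zero (1 + j183·0.0125) = 1 + j2.2875 → |·| ≈ 2.4965, ∠ ≈ 66.39°
pole (1 + j183·0.2) = 1 + j36.6 → |·| ≈ 36.614, ∠ ≈ 88.43°
|T| = 160 · 2.4965 / (36.614) ≈ 10.909
Gain = 20 log₁₀(10.909) ≈ 20.76 dB

20.8 dB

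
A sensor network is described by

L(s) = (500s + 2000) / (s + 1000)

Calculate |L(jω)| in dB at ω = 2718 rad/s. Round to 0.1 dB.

53.4 dB

Substitute s = j2718:
Numerator: 500(j2718) + 2000 = 2000 + j1359000
Denominator: (j2718) + 1000 = 1000 + j2718
|N| = √(2000² + 1359000²) ≈ 1.359e+06, ∠N ≈ 89.92°
|D| = √(1000² + 2718²) ≈ 2896.1, ∠D ≈ 69.80°
|L| = 1.359e+06 / 2896.1 ≈ 469.25
Gain = 20 log₁₀(469.25) ≈ 53.43 dB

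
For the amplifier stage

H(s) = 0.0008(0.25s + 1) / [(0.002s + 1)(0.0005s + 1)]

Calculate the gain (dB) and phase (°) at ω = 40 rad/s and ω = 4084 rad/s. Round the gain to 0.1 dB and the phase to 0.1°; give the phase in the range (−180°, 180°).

At ω = 40 rad/s:
zero (1 + j40·0.25) = 1 + j10 → |·| ≈ 10.05, ∠ ≈ 84.29°
pole (1 + j40·0.002) = 1 + j0.08 → |·| ≈ 1.0032, ∠ ≈ 4.57°
pole (1 + j40·0.0005) = 1 + j0.02 → |·| ≈ 1.0002, ∠ ≈ 1.15°
|H| = 0.0008 · 10.05 / (1.0032 · 1.0002) ≈ 0.0080128
Gain = 20 log₁₀(0.0080128) ≈ -41.92 dB
∠H = (84.29°) − (4.57° + 1.15°) = 78.57°

At ω = 4084 rad/s:
zero (1 + j4084·0.25) = 1 + j1021 → |·| ≈ 1021, ∠ ≈ 89.94°
pole (1 + j4084·0.002) = 1 + j8.168 → |·| ≈ 8.229, ∠ ≈ 83.02°
pole (1 + j4084·0.0005) = 1 + j2.042 → |·| ≈ 2.2737, ∠ ≈ 63.91°
|H| = 0.0008 · 1021 / (8.229 · 2.2737) ≈ 0.043655
Gain = 20 log₁₀(0.043655) ≈ -27.20 dB
∠H = (89.94°) − (83.02° + 63.91°) = -56.99°

ω = 40: -41.9 dB, 78.6°; ω = 4084: -27.2 dB, -57.0°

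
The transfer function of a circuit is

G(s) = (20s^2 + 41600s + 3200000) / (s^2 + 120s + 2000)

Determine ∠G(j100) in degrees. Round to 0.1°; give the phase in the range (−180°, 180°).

-69.5°

Substitute s = j100:
Numerator: 20(j100)^2 + 41600(j100) + 3200000 = 3000000 + j4160000
Denominator: (j100)^2 + 120(j100) + 2000 = -8000 + j12000
|N| = √(3000000² + 4160000²) ≈ 5.1289e+06, ∠N ≈ 54.20°
|D| = √(8000² + 12000²) ≈ 14422, ∠D ≈ 123.69°
∠G = 54.20° − 123.69° = -69.49°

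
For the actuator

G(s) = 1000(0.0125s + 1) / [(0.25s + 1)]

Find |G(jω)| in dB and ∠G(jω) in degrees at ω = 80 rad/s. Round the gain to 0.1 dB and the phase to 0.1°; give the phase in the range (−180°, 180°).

37.0 dB, -42.1°

At ω = 80 rad/s:
zero (1 + j80·0.0125) = 1 + j1 → |·| ≈ 1.4142, ∠ ≈ 45.00°
pole (1 + j80·0.25) = 1 + j20 → |·| ≈ 20.025, ∠ ≈ 87.14°
|G| = 1000 · 1.4142 / (20.025) ≈ 70.622
Gain = 20 log₁₀(70.622) ≈ 36.98 dB
∠G = (45.00°) − (87.14°) = -42.14°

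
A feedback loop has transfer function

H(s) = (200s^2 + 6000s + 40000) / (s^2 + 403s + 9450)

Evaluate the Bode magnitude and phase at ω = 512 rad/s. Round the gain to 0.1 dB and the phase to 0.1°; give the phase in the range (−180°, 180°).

44.1 dB, 35.9°

Substitute s = j512:
Numerator: 200(j512)^2 + 6000(j512) + 40000 = -52388800 + j3072000
Denominator: (j512)^2 + 403(j512) + 9450 = -252694 + j206336
|N| = √(52388800² + 3072000²) ≈ 5.2479e+07, ∠N ≈ 176.64°
|D| = √(252694² + 206336²) ≈ 3.2623e+05, ∠D ≈ 140.77°
|H| = 5.2479e+07 / 3.2623e+05 ≈ 160.87
Gain = 20 log₁₀(160.87) ≈ 44.13 dB
∠H = 176.64° − 140.77° = 35.87°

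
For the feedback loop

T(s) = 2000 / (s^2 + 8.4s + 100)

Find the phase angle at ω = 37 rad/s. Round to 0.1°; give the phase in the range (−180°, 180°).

At s = jω = j37:
quadratic: (j37)² + 8.4·j37 + 100 = -1269 + j310.8 → |·| ≈ 1306.5, ∠ ≈ 166.24°
∠T = 0.00° − 166.24° = -166.24°

-166.2°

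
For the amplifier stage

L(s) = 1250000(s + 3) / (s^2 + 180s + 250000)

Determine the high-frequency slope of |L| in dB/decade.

Each pole contributes −20 dB/decade at high frequency; each zero contributes +20 dB/decade.
Net: 1 zero(s) − 2 pole(s) → -20 dB/decade.

-20 dB/decade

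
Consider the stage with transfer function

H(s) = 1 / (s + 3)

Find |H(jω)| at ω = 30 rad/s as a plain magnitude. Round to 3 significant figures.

At s = jω = j30:
pole (s+3): 3 + j30 → |·| = √(3²+30²) = √909 ≈ 30.15, ∠ = arctan(30/3) ≈ 84.29°
|H| = 1 / 30.15 ≈ 0.033167

0.0332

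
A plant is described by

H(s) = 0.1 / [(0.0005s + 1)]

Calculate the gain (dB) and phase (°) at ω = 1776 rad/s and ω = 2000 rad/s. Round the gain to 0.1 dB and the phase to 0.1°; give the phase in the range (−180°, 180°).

ω = 1776: -22.5 dB, -41.6°; ω = 2000: -23.0 dB, -45.0°

At ω = 1776 rad/s:
pole (1 + j1776·0.0005) = 1 + j0.888 → |·| ≈ 1.3374, ∠ ≈ 41.61°
|H| = 0.1 · 1 / (1.3374) ≈ 0.074772
Gain = 20 log₁₀(0.074772) ≈ -22.53 dB
∠H = (0°) − (41.61°) = -41.61°

At ω = 2000 rad/s:
pole (1 + j2000·0.0005) = 1 + j1 → |·| ≈ 1.4142, ∠ ≈ 45.00°
|H| = 0.1 · 1 / (1.4142) ≈ 0.070711
Gain = 20 log₁₀(0.070711) ≈ -23.01 dB
∠H = (0°) − (45.00°) = -45.00°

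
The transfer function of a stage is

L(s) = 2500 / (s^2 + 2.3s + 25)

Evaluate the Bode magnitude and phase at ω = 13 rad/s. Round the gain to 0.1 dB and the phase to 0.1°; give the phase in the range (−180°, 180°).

At s = jω = j13:
quadratic: (j13)² + 2.3·j13 + 25 = -144 + j29.9 → |·| ≈ 147.07, ∠ ≈ 168.27°
|L| = 2500 / 147.07 ≈ 16.999
Gain = 20 log₁₀(16.999) ≈ 24.61 dB
∠L = 0.00° − 168.27° = -168.27°

24.6 dB, -168.3°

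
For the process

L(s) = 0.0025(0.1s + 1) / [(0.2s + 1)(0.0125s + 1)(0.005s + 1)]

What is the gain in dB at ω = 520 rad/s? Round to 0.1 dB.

-83.3 dB

At ω = 520 rad/s:
zero (1 + j520·0.1) = 1 + j52 → |·| ≈ 52.01, ∠ ≈ 88.90°
pole (1 + j520·0.2) = 1 + j104 → |·| ≈ 104, ∠ ≈ 89.45°
pole (1 + j520·0.0125) = 1 + j6.5 → |·| ≈ 6.5765, ∠ ≈ 81.25°
pole (1 + j520·0.005) = 1 + j2.6 → |·| ≈ 2.7857, ∠ ≈ 68.96°
|L| = 0.0025 · 52.01 / (104 · 6.5765 · 2.7857) ≈ 6.8244e-05
Gain = 20 log₁₀(6.8244e-05) ≈ -83.32 dB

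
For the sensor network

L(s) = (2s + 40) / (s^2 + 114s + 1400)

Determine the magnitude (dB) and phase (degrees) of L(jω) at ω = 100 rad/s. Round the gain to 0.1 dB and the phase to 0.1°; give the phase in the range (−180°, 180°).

-36.9 dB, -48.3°

Substitute s = j100:
Numerator: 2(j100) + 40 = 40 + j200
Denominator: (j100)^2 + 114(j100) + 1400 = -8600 + j11400
|N| = √(40² + 200²) ≈ 203.96, ∠N ≈ 78.69°
|D| = √(8600² + 11400²) ≈ 14280, ∠D ≈ 127.03°
|L| = 203.96 / 14280 ≈ 0.014283
Gain = 20 log₁₀(0.014283) ≈ -36.90 dB
∠L = 78.69° − 127.03° = -48.34°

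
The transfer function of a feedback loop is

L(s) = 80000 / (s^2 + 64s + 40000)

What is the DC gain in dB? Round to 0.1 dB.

L(0) = 80000 / 40000 = 2
20 log₁₀(2) ≈ 6.02 dB

6.0 dB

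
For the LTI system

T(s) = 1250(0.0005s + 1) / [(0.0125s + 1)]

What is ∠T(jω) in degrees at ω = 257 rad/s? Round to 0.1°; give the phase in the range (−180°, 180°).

-65.4°

At ω = 257 rad/s:
zero (1 + j257·0.0005) = 1 + j0.1285 → |·| ≈ 1.0082, ∠ ≈ 7.32°
pole (1 + j257·0.0125) = 1 + j3.2125 → |·| ≈ 3.3645, ∠ ≈ 72.71°
∠T = (7.32°) − (72.71°) = -65.39°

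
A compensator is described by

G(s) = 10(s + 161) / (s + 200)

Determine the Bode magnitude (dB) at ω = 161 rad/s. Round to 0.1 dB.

At s = jω = j161:
zero (s+161): 161 + j161 → |·| = √(161²+161²) = √51842 ≈ 227.69, ∠ = arctan(161/161) ≈ 45.00°
pole (s+200): 200 + j161 → |·| = √(200²+161²) = √65921 ≈ 256.75, ∠ = arctan(161/200) ≈ 38.83°
|G| = 10 · 227.69 / 256.75 ≈ 8.8682
Gain = 20 log₁₀(8.8682) ≈ 18.96 dB

19.0 dB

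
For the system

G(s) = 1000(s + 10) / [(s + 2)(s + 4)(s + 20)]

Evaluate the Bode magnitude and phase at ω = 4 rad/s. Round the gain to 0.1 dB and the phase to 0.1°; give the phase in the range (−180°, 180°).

At s = jω = j4:
zero (s+10): 10 + j4 → |·| = √(10²+4²) = √116 ≈ 10.77, ∠ = arctan(4/10) ≈ 21.80°
pole (s+2): 2 + j4 → |·| = √(2²+4²) = √20 ≈ 4.4721, ∠ = arctan(4/2) ≈ 63.43°
pole (s+4): 4 + j4 → |·| = √(4²+4²) = √32 ≈ 5.6569, ∠ = arctan(4/4) ≈ 45.00°
pole (s+20): 20 + j4 → |·| = √(20²+4²) = √416 ≈ 20.396, ∠ = arctan(4/20) ≈ 11.31°
|G| = 1000 · 10.77 / 515.98 ≈ 20.873
Gain = 20 log₁₀(20.873) ≈ 26.39 dB
∠G = 21.80° − 119.74° = -97.94°

26.4 dB, -97.9°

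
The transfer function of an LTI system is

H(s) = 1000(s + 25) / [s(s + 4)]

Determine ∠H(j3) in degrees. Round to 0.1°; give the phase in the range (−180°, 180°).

-120.0°

At s = jω = j3:
zero (s+25): 25 + j3 → |·| = √(25²+3²) = √634 ≈ 25.179, ∠ = arctan(3/25) ≈ 6.84°
pole (s+4): 4 + j3 → |·| = √(4²+3²) = √25 ≈ 5, ∠ = arctan(3/4) ≈ 36.87°
pole at origin: |s| = 3, ∠ = 90.00° (in denominator)
∠H = 6.84° − 126.87° = -120.03°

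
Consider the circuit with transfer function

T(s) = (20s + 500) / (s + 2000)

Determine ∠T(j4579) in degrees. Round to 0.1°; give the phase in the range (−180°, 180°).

Substitute s = j4579:
Numerator: 20(j4579) + 500 = 500 + j91580
Denominator: (j4579) + 2000 = 2000 + j4579
|N| = √(500² + 91580²) ≈ 91581, ∠N ≈ 89.69°
|D| = √(2000² + 4579²) ≈ 4996.7, ∠D ≈ 66.41°
∠T = 89.69° − 66.41° = 23.28°

23.3°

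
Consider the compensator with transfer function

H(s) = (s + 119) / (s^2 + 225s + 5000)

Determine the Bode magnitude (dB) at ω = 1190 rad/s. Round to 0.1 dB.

-61.6 dB

Substitute s = j1190:
Numerator: (j1190) + 119 = 119 + j1190
Denominator: (j1190)^2 + 225(j1190) + 5000 = -1411100 + j267750
|N| = √(119² + 1190²) ≈ 1195.9, ∠N ≈ 84.29°
|D| = √(1411100² + 267750²) ≈ 1.4363e+06, ∠D ≈ 169.26°
|H| = 1195.9 / 1.4363e+06 ≈ 0.00083263
Gain = 20 log₁₀(0.00083263) ≈ -61.59 dB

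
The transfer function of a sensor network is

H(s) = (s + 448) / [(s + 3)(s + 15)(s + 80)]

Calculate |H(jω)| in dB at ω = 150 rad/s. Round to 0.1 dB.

At s = jω = j150:
zero (s+448): 448 + j150 → |·| = √(448²+150²) = √223204 ≈ 472.44, ∠ = arctan(150/448) ≈ 18.51°
pole (s+3): 3 + j150 → |·| = √(3²+150²) = √22509 ≈ 150.03, ∠ = arctan(150/3) ≈ 88.85°
pole (s+15): 15 + j150 → |·| = √(15²+150²) = √22725 ≈ 150.75, ∠ = arctan(150/15) ≈ 84.29°
pole (s+80): 80 + j150 → |·| = √(80²+150²) = √28900 ≈ 170, ∠ = arctan(150/80) ≈ 61.93°
|H| = 1 · 472.44 / 3.8449e+06 ≈ 0.00012287
Gain = 20 log₁₀(0.00012287) ≈ -78.21 dB

-78.2 dB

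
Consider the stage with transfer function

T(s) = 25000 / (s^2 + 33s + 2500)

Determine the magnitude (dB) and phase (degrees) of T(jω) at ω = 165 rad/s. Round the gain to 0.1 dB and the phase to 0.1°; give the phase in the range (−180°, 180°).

At s = jω = j165:
quadratic: (j165)² + 33·j165 + 2500 = -24725 + j5445 → |·| ≈ 25317, ∠ ≈ 167.58°
|T| = 25000 / 25317 ≈ 0.98748
Gain = 20 log₁₀(0.98748) ≈ -0.11 dB
∠T = 0.00° − 167.58° = -167.58°

-0.1 dB, -167.6°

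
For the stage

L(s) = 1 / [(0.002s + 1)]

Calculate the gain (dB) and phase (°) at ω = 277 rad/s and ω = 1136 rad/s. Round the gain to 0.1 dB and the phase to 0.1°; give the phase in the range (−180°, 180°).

At ω = 277 rad/s:
pole (1 + j277·0.002) = 1 + j0.554 → |·| ≈ 1.1432, ∠ ≈ 28.99°
|L| = 1 · 1 / (1.1432) ≈ 0.87474
Gain = 20 log₁₀(0.87474) ≈ -1.16 dB
∠L = (0°) − (28.99°) = -28.99°

At ω = 1136 rad/s:
pole (1 + j1136·0.002) = 1 + j2.272 → |·| ≈ 2.4823, ∠ ≈ 66.24°
|L| = 1 · 1 / (2.4823) ≈ 0.40285
Gain = 20 log₁₀(0.40285) ≈ -7.90 dB
∠L = (0°) − (66.24°) = -66.24°

ω = 277: -1.2 dB, -29.0°; ω = 1136: -7.9 dB, -66.2°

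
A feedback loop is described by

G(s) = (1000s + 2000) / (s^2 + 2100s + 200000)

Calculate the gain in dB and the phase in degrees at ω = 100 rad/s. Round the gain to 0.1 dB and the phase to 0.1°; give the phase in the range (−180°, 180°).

-9.0 dB, 41.0°

Substitute s = j100:
Numerator: 1000(j100) + 2000 = 2000 + j100000
Denominator: (j100)^2 + 2100(j100) + 200000 = 190000 + j210000
|N| = √(2000² + 100000²) ≈ 1.0002e+05, ∠N ≈ 88.85°
|D| = √(190000² + 210000²) ≈ 2.832e+05, ∠D ≈ 47.86°
|G| = 1.0002e+05 / 2.832e+05 ≈ 0.35318
Gain = 20 log₁₀(0.35318) ≈ -9.04 dB
∠G = 88.85° − 47.86° = 40.99°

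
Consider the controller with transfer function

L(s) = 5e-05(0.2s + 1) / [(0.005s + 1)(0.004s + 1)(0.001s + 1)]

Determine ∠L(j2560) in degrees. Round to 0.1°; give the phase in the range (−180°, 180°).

-148.7°

At ω = 2560 rad/s:
zero (1 + j2560·0.2) = 1 + j512 → |·| ≈ 512, ∠ ≈ 89.89°
pole (1 + j2560·0.005) = 1 + j12.8 → |·| ≈ 12.839, ∠ ≈ 85.53°
pole (1 + j2560·0.004) = 1 + j10.24 → |·| ≈ 10.289, ∠ ≈ 84.42°
pole (1 + j2560·0.001) = 1 + j2.56 → |·| ≈ 2.7484, ∠ ≈ 68.66°
∠L = (89.89°) − (85.53° + 84.42° + 68.66°) = -148.72°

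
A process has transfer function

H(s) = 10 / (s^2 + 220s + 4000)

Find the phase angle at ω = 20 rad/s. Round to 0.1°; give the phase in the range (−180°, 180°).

Substitute s = j20:
Numerator: 10 = 10 + j0
Denominator: (j20)^2 + 220(j20) + 4000 = 3600 + j4400
|N| = √(10² + 0²) ≈ 10, ∠N ≈ 0.00°
|D| = √(3600² + 4400²) ≈ 5685.1, ∠D ≈ 50.71°
∠H = 0.00° − 50.71° = -50.71°

-50.7°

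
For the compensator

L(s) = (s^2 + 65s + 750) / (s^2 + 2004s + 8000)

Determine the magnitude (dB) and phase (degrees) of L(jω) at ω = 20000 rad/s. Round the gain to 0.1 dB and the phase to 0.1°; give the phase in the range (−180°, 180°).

Substitute s = j20000:
Numerator: (j20000)^2 + 65(j20000) + 750 = -399999250 + j1300000
Denominator: (j20000)^2 + 2004(j20000) + 8000 = -399992000 + j40080000
|N| = √(399999250² + 1300000²) ≈ 4e+08, ∠N ≈ 179.81°
|D| = √(399992000² + 40080000²) ≈ 4.02e+08, ∠D ≈ 174.28°
|L| = 4e+08 / 4.02e+08 ≈ 0.99502
Gain = 20 log₁₀(0.99502) ≈ -0.04 dB
∠L = 179.81° − 174.28° = 5.53°

-0.0 dB, 5.5°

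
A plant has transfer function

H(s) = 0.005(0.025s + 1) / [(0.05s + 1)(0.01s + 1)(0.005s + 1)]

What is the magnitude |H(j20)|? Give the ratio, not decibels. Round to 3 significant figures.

0.00386

At ω = 20 rad/s:
zero (1 + j20·0.025) = 1 + j0.5 → |·| ≈ 1.118, ∠ ≈ 26.57°
pole (1 + j20·0.05) = 1 + j1 → |·| ≈ 1.4142, ∠ ≈ 45.00°
pole (1 + j20·0.01) = 1 + j0.2 → |·| ≈ 1.0198, ∠ ≈ 11.31°
pole (1 + j20·0.005) = 1 + j0.1 → |·| ≈ 1.005, ∠ ≈ 5.71°
|H| = 0.005 · 1.118 / (1.4142 · 1.0198 · 1.005) ≈ 0.0038567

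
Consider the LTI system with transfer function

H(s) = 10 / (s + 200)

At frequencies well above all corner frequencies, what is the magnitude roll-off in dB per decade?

-20 dB/decade

Each pole contributes −20 dB/decade at high frequency; each zero contributes +20 dB/decade.
Net: 0 zero(s) − 1 pole(s) → -20 dB/decade.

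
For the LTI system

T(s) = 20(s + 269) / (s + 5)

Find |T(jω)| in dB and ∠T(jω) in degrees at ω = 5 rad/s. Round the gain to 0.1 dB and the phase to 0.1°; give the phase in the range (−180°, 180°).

At s = jω = j5:
zero (s+269): 269 + j5 → |·| = √(269²+5²) = √72386 ≈ 269.05, ∠ = arctan(5/269) ≈ 1.06°
pole (s+5): 5 + j5 → |·| = √(5²+5²) = √50 ≈ 7.0711, ∠ = arctan(5/5) ≈ 45.00°
|T| = 20 · 269.05 / 7.0711 ≈ 760.98
Gain = 20 log₁₀(760.98) ≈ 57.63 dB
∠T = 1.06° − 45.00° = -43.94°

57.6 dB, -43.9°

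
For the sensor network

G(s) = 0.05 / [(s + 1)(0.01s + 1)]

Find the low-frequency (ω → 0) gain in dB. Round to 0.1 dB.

-26.0 dB

G(0) = 0.05 · 1 / 1 = 0.05
20 log₁₀(0.05) ≈ -26.02 dB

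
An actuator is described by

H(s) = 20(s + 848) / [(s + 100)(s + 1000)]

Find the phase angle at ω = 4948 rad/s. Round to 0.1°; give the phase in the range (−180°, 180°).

-87.1°

At s = jω = j4948:
zero (s+848): 848 + j4948 → |·| = √(848²+4948²) = √25201808 ≈ 5020.1, ∠ = arctan(4948/848) ≈ 80.27°
pole (s+100): 100 + j4948 → |·| = √(100²+4948²) = √24492704 ≈ 4949, ∠ = arctan(4948/100) ≈ 88.84°
pole (s+1000): 1000 + j4948 → |·| = √(1000²+4948²) = √25482704 ≈ 5048, ∠ = arctan(4948/1000) ≈ 78.57°
∠H = 80.27° − 167.41° = -87.14°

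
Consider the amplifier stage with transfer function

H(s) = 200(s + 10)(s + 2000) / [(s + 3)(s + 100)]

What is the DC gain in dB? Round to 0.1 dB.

H(0) = 200·10·2000 / (3·100) ≈ 13333
20 log₁₀(13333) ≈ 82.50 dB

82.5 dB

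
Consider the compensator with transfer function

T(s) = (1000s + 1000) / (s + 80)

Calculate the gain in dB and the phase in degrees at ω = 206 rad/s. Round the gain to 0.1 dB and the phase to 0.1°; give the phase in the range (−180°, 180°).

59.4 dB, 20.9°

Substitute s = j206:
Numerator: 1000(j206) + 1000 = 1000 + j206000
Denominator: (j206) + 80 = 80 + j206
|N| = √(1000² + 206000²) ≈ 2.06e+05, ∠N ≈ 89.72°
|D| = √(80² + 206²) ≈ 220.99, ∠D ≈ 68.78°
|T| = 2.06e+05 / 220.99 ≈ 932.17
Gain = 20 log₁₀(932.17) ≈ 59.39 dB
∠T = 89.72° − 68.78° = 20.94°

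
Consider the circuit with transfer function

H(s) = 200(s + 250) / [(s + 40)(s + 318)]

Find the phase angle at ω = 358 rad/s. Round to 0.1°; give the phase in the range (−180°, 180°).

-76.9°

At s = jω = j358:
zero (s+250): 250 + j358 → |·| = √(250²+358²) = √190664 ≈ 436.65, ∠ = arctan(358/250) ≈ 55.07°
pole (s+40): 40 + j358 → |·| = √(40²+358²) = √129764 ≈ 360.23, ∠ = arctan(358/40) ≈ 83.62°
pole (s+318): 318 + j358 → |·| = √(318²+358²) = √229288 ≈ 478.84, ∠ = arctan(358/318) ≈ 48.39°
∠H = 55.07° − 132.01° = -76.94°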